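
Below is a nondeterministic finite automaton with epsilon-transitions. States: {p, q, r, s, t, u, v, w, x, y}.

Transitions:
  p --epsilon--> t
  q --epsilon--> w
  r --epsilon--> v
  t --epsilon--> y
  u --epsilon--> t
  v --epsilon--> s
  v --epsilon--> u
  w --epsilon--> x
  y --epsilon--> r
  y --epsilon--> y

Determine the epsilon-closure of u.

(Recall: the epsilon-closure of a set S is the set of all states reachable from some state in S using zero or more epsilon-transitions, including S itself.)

{r, s, t, u, v, y}

Start with {u}.
From u via epsilon: add t.
From t via epsilon: add y.
From y via epsilon: add r.
From r via epsilon: add v.
From v via epsilon: add s.
No new states can be added; the closed set is {r, s, t, u, v, y}.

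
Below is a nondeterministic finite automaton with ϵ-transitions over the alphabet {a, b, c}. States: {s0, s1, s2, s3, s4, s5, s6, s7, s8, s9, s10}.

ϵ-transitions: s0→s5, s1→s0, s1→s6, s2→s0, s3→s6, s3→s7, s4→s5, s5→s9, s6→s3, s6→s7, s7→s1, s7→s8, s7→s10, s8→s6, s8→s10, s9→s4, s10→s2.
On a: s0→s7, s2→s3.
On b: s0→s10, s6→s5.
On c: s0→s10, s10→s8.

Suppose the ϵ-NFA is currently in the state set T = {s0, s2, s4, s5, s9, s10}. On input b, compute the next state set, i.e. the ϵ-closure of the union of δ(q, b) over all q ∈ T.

{s0, s2, s4, s5, s9, s10}

s0 on b → {s10}.
No b-transition from s2, s4, s5, s9, s10.
Union after reading b: {s10}.
Now take the ϵ-closure:
From s10 via ϵ: add s2.
From s2 via ϵ: add s0.
From s0 via ϵ: add s5.
From s5 via ϵ: add s9.
From s9 via ϵ: add s4.
No new states can be added; the closed set is {s0, s2, s4, s5, s9, s10}.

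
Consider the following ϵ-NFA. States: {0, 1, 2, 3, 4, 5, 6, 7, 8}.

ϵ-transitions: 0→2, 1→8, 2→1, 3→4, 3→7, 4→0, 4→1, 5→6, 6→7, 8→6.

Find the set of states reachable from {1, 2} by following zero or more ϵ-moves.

Start with {1, 2}.
From 1 via ϵ: add 8.
From 8 via ϵ: add 6.
From 6 via ϵ: add 7.
No new states can be added; the closed set is {1, 2, 6, 7, 8}.

{1, 2, 6, 7, 8}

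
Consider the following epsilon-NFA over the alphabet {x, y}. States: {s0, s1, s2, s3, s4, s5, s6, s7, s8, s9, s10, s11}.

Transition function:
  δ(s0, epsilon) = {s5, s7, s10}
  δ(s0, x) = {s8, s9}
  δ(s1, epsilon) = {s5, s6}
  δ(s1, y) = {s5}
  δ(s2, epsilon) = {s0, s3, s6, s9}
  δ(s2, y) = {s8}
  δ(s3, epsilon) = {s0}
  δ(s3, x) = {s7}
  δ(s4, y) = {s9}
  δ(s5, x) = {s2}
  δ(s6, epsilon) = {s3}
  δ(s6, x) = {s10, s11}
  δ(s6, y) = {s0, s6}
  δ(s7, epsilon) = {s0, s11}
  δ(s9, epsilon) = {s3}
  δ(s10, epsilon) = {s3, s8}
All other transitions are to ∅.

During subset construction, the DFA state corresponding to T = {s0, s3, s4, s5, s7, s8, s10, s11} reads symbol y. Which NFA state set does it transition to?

{s0, s3, s5, s7, s8, s9, s10, s11}

s4 on y → {s9}.
No y-transition from s0, s3, s5, s7, s8, s10, s11.
Union after reading y: {s9}.
Now take the epsilon-closure:
From s9 via epsilon: add s3.
From s3 via epsilon: add s0.
From s0 via epsilon: add s5, s7, s10.
From s7 via epsilon: add s11.
From s10 via epsilon: add s8.
No new states can be added; the closed set is {s0, s3, s5, s7, s8, s9, s10, s11}.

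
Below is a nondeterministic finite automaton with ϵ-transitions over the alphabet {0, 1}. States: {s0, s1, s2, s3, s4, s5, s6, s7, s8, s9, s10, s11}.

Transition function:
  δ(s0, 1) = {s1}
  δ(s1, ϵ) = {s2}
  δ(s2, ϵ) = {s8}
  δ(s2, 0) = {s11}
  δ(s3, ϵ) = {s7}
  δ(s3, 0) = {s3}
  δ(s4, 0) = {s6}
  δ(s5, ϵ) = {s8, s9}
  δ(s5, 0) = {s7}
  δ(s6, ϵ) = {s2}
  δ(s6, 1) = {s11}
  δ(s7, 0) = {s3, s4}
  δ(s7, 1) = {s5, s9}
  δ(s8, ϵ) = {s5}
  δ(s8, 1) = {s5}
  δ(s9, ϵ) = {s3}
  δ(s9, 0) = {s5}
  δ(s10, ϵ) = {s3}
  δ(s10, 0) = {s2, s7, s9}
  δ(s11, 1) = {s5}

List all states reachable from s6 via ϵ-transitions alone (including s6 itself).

Start with {s6}.
From s6 via ϵ: add s2.
From s2 via ϵ: add s8.
From s8 via ϵ: add s5.
From s5 via ϵ: add s9.
From s9 via ϵ: add s3.
From s3 via ϵ: add s7.
No new states can be added; the closed set is {s2, s3, s5, s6, s7, s8, s9}.

{s2, s3, s5, s6, s7, s8, s9}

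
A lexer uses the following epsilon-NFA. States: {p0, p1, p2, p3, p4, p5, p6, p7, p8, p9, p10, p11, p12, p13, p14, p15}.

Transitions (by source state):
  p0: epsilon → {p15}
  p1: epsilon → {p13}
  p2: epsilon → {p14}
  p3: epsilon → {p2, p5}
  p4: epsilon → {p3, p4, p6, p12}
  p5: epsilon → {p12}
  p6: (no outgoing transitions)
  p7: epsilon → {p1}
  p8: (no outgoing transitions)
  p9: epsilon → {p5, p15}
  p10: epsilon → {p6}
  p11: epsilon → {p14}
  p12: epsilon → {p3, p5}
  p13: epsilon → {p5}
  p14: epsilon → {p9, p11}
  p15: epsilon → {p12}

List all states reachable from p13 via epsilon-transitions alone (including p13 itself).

Start with {p13}.
From p13 via epsilon: add p5.
From p5 via epsilon: add p12.
From p12 via epsilon: add p3.
From p3 via epsilon: add p2.
From p2 via epsilon: add p14.
From p14 via epsilon: add p9, p11.
From p9 via epsilon: add p15.
No new states can be added; the closed set is {p2, p3, p5, p9, p11, p12, p13, p14, p15}.

{p2, p3, p5, p9, p11, p12, p13, p14, p15}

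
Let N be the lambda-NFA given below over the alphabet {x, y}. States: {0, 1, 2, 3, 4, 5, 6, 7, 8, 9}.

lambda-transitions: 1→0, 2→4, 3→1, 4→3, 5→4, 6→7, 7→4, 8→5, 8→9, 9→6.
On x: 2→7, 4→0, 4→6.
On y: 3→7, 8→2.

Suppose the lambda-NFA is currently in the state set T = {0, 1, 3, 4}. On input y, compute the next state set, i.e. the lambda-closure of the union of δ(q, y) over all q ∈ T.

{0, 1, 3, 4, 7}

3 on y → {7}.
No y-transition from 0, 1, 4.
Union after reading y: {7}.
Now take the lambda-closure:
From 7 via lambda: add 4.
From 4 via lambda: add 3.
From 3 via lambda: add 1.
From 1 via lambda: add 0.
No new states can be added; the closed set is {0, 1, 3, 4, 7}.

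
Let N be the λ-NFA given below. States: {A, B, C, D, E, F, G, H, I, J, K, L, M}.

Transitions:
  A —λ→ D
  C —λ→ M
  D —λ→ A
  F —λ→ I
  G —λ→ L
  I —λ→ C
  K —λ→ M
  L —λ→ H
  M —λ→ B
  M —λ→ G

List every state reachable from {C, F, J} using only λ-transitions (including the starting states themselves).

{B, C, F, G, H, I, J, L, M}

Start with {C, F, J}.
From C via λ: add M.
From F via λ: add I.
From M via λ: add B, G.
From G via λ: add L.
From L via λ: add H.
No new states can be added; the closed set is {B, C, F, G, H, I, J, L, M}.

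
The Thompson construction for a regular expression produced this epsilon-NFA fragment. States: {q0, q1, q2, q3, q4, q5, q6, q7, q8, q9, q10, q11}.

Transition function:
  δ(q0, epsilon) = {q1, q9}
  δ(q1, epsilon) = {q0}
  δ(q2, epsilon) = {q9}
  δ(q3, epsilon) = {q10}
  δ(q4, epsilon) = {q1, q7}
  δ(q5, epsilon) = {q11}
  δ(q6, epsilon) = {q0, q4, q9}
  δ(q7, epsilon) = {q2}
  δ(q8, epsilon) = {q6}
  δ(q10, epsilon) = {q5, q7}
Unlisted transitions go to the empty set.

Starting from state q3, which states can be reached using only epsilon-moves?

Start with {q3}.
From q3 via epsilon: add q10.
From q10 via epsilon: add q5, q7.
From q5 via epsilon: add q11.
From q7 via epsilon: add q2.
From q2 via epsilon: add q9.
No new states can be added; the closed set is {q2, q3, q5, q7, q9, q10, q11}.

{q2, q3, q5, q7, q9, q10, q11}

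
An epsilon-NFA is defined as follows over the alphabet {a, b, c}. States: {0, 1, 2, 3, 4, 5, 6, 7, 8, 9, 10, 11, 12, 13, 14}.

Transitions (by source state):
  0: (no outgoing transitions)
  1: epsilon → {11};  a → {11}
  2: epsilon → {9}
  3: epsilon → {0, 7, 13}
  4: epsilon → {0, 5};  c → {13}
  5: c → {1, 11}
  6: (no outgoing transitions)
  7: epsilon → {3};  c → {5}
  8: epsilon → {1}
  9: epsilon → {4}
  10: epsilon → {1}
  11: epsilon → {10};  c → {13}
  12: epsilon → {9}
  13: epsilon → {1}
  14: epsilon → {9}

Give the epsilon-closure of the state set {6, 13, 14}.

Start with {6, 13, 14}.
From 13 via epsilon: add 1.
From 14 via epsilon: add 9.
From 1 via epsilon: add 11.
From 9 via epsilon: add 4.
From 4 via epsilon: add 0, 5.
From 11 via epsilon: add 10.
No new states can be added; the closed set is {0, 1, 4, 5, 6, 9, 10, 11, 13, 14}.

{0, 1, 4, 5, 6, 9, 10, 11, 13, 14}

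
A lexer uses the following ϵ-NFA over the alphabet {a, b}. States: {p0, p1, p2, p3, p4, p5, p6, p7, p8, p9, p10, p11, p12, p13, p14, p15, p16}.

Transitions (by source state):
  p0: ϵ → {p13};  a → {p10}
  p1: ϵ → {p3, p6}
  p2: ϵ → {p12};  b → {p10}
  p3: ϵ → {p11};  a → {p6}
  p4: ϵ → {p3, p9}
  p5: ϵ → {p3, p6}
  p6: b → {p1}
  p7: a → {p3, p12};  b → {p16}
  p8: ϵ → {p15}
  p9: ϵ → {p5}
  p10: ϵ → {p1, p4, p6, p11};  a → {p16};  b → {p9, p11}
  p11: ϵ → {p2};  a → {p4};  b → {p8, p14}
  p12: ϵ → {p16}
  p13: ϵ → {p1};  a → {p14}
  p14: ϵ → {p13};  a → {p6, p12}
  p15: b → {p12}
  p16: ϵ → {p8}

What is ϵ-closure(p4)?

{p2, p3, p4, p5, p6, p8, p9, p11, p12, p15, p16}

Start with {p4}.
From p4 via ϵ: add p3, p9.
From p3 via ϵ: add p11.
From p9 via ϵ: add p5.
From p5 via ϵ: add p6.
From p11 via ϵ: add p2.
From p2 via ϵ: add p12.
From p12 via ϵ: add p16.
From p16 via ϵ: add p8.
From p8 via ϵ: add p15.
No new states can be added; the closed set is {p2, p3, p4, p5, p6, p8, p9, p11, p12, p15, p16}.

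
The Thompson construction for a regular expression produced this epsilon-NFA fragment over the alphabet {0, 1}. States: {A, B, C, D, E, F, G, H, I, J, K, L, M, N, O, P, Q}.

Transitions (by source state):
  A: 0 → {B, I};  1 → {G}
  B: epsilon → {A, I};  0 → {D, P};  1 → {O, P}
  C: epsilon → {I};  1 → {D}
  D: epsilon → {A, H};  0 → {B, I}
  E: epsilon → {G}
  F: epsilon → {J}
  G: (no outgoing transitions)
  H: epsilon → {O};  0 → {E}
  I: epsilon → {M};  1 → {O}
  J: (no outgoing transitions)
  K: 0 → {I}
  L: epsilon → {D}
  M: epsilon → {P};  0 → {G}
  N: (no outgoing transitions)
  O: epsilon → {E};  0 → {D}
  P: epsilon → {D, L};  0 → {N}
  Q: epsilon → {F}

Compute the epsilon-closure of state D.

Start with {D}.
From D via epsilon: add A, H.
From H via epsilon: add O.
From O via epsilon: add E.
From E via epsilon: add G.
No new states can be added; the closed set is {A, D, E, G, H, O}.

{A, D, E, G, H, O}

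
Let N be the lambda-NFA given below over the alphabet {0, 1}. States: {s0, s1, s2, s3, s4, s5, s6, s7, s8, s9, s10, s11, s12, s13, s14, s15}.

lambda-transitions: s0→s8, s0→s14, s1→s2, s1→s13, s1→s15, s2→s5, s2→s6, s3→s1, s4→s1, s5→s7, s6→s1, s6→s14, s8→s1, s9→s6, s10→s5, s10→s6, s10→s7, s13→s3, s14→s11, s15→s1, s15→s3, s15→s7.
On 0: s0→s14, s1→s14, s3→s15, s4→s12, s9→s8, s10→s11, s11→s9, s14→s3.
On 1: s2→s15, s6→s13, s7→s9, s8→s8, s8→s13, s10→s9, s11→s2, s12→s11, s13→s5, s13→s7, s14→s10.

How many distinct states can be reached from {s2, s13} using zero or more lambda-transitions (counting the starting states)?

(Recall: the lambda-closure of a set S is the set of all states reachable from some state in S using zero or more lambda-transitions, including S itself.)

Start with {s2, s13}.
From s2 via lambda: add s5, s6.
From s13 via lambda: add s3.
From s3 via lambda: add s1.
From s5 via lambda: add s7.
From s6 via lambda: add s14.
From s1 via lambda: add s15.
From s14 via lambda: add s11.
lambda-closure = {s1, s2, s3, s5, s6, s7, s11, s13, s14, s15}, which has 10 states.

10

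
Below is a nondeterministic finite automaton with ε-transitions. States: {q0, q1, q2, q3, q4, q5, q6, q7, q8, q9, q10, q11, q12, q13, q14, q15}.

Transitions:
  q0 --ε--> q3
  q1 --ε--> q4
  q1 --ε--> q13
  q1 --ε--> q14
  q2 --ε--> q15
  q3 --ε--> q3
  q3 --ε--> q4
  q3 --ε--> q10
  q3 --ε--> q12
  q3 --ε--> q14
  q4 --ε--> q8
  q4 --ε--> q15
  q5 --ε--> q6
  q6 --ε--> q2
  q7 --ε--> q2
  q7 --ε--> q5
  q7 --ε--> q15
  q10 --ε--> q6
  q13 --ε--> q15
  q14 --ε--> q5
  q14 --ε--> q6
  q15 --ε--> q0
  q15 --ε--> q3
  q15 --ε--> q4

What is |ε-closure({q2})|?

11

Start with {q2}.
From q2 via ε: add q15.
From q15 via ε: add q0, q3, q4.
From q3 via ε: add q10, q12, q14.
From q4 via ε: add q8.
From q10 via ε: add q6.
From q14 via ε: add q5.
ε-closure = {q0, q2, q3, q4, q5, q6, q8, q10, q12, q14, q15}, which has 11 states.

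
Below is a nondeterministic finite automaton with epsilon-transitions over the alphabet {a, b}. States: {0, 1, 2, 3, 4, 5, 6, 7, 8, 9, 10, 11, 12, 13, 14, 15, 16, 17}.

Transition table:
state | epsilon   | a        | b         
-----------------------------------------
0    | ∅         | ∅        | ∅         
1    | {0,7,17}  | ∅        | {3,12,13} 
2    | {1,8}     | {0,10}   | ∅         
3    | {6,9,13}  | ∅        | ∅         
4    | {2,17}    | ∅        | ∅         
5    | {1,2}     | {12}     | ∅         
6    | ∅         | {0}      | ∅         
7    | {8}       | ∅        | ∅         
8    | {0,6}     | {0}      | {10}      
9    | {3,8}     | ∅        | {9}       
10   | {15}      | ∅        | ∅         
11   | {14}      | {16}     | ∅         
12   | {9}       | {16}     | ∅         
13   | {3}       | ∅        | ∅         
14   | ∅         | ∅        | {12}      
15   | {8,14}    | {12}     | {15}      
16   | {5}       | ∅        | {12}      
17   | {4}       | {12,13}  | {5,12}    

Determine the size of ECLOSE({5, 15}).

11

Start with {5, 15}.
From 5 via epsilon: add 1, 2.
From 15 via epsilon: add 8, 14.
From 1 via epsilon: add 0, 7, 17.
From 8 via epsilon: add 6.
From 17 via epsilon: add 4.
epsilon-closure = {0, 1, 2, 4, 5, 6, 7, 8, 14, 15, 17}, which has 11 states.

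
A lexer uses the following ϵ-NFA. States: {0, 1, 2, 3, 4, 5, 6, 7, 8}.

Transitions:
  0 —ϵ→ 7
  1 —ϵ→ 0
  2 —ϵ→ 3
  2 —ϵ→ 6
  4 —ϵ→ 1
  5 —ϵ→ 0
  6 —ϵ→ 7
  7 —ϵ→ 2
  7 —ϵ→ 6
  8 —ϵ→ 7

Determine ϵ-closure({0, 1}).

{0, 1, 2, 3, 6, 7}

Start with {0, 1}.
From 0 via ϵ: add 7.
From 7 via ϵ: add 2, 6.
From 2 via ϵ: add 3.
No new states can be added; the closed set is {0, 1, 2, 3, 6, 7}.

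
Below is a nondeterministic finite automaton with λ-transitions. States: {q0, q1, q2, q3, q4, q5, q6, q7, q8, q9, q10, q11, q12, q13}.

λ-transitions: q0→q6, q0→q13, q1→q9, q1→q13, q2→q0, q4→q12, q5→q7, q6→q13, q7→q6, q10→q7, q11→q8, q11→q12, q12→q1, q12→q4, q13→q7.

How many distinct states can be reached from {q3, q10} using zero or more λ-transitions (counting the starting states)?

5

Start with {q3, q10}.
From q10 via λ: add q7.
From q7 via λ: add q6.
From q6 via λ: add q13.
λ-closure = {q3, q6, q7, q10, q13}, which has 5 states.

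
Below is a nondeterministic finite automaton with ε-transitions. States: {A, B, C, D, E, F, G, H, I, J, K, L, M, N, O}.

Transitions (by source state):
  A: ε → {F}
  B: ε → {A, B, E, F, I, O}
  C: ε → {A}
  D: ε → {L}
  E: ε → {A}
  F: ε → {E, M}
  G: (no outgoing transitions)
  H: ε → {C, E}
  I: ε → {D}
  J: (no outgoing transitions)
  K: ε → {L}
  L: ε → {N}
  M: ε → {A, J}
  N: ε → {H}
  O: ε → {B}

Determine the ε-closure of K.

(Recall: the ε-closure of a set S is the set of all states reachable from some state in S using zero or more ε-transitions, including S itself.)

Start with {K}.
From K via ε: add L.
From L via ε: add N.
From N via ε: add H.
From H via ε: add C, E.
From C via ε: add A.
From A via ε: add F.
From F via ε: add M.
From M via ε: add J.
No new states can be added; the closed set is {A, C, E, F, H, J, K, L, M, N}.

{A, C, E, F, H, J, K, L, M, N}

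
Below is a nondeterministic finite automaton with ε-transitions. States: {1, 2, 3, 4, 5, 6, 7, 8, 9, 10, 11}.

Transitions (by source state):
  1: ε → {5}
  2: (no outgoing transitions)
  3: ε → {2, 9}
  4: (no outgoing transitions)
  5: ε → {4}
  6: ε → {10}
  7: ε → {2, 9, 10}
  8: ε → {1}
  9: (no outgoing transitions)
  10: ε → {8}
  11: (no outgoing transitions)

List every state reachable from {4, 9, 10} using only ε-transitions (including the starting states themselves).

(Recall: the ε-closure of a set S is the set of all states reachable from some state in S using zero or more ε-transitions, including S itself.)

{1, 4, 5, 8, 9, 10}

Start with {4, 9, 10}.
From 10 via ε: add 8.
From 8 via ε: add 1.
From 1 via ε: add 5.
No new states can be added; the closed set is {1, 4, 5, 8, 9, 10}.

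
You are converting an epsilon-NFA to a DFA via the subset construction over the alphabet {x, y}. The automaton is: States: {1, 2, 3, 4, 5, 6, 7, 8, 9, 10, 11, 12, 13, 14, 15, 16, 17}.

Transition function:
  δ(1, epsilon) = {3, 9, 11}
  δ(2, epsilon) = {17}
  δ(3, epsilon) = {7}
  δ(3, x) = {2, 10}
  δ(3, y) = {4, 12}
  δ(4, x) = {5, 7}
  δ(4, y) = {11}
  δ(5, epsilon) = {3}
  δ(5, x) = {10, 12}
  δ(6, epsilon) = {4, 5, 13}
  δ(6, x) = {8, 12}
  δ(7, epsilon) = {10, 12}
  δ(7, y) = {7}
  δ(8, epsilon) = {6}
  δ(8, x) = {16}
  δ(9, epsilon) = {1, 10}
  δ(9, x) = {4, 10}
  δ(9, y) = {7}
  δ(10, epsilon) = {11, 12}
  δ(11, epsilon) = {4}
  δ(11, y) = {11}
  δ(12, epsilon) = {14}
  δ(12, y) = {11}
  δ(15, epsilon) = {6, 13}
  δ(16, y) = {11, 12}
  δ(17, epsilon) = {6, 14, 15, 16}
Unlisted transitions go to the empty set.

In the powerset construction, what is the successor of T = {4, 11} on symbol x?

4 on x → {5, 7}.
No x-transition from 11.
Union after reading x: {5, 7}.
Now take the epsilon-closure:
From 5 via epsilon: add 3.
From 7 via epsilon: add 10, 12.
From 10 via epsilon: add 11.
From 12 via epsilon: add 14.
From 11 via epsilon: add 4.
No new states can be added; the closed set is {3, 4, 5, 7, 10, 11, 12, 14}.

{3, 4, 5, 7, 10, 11, 12, 14}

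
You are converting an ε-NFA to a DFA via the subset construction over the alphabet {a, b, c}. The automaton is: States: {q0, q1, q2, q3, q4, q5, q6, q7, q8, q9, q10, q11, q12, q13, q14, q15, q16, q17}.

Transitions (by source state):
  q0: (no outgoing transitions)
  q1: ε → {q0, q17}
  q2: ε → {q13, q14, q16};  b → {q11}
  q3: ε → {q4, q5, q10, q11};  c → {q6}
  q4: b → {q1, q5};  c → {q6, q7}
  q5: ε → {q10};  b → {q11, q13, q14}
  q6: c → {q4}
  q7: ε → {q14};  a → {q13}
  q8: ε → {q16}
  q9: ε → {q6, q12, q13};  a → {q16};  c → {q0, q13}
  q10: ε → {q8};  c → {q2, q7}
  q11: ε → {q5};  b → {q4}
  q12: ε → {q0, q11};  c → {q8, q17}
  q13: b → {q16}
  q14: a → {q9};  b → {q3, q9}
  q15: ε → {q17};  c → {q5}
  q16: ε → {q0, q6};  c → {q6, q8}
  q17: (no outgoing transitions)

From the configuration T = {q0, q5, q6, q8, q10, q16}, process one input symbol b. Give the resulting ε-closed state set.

q5 on b → {q11, q13, q14}.
No b-transition from q0, q6, q8, q10, q16.
Union after reading b: {q11, q13, q14}.
Now take the ε-closure:
From q11 via ε: add q5.
From q5 via ε: add q10.
From q10 via ε: add q8.
From q8 via ε: add q16.
From q16 via ε: add q0, q6.
No new states can be added; the closed set is {q0, q5, q6, q8, q10, q11, q13, q14, q16}.

{q0, q5, q6, q8, q10, q11, q13, q14, q16}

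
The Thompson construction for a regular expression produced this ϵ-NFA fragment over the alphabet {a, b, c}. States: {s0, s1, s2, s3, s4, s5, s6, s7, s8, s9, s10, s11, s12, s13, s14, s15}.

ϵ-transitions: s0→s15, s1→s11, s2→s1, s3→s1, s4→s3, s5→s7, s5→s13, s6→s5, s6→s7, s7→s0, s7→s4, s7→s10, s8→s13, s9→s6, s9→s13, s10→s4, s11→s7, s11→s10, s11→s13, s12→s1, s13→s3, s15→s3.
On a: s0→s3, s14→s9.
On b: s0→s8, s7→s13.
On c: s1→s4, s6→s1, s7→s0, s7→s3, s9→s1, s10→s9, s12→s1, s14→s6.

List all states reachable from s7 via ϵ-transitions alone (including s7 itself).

Start with {s7}.
From s7 via ϵ: add s0, s4, s10.
From s0 via ϵ: add s15.
From s4 via ϵ: add s3.
From s3 via ϵ: add s1.
From s1 via ϵ: add s11.
From s11 via ϵ: add s13.
No new states can be added; the closed set is {s0, s1, s3, s4, s7, s10, s11, s13, s15}.

{s0, s1, s3, s4, s7, s10, s11, s13, s15}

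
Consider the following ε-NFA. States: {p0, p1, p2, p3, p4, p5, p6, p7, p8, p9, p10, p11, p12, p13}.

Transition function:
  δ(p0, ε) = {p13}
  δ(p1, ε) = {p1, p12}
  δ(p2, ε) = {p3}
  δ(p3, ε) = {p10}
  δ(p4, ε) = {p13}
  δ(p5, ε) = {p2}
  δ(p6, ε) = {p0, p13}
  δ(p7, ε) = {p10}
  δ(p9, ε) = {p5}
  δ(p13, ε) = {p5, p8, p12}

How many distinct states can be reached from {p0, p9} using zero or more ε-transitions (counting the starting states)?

9

Start with {p0, p9}.
From p0 via ε: add p13.
From p9 via ε: add p5.
From p5 via ε: add p2.
From p13 via ε: add p8, p12.
From p2 via ε: add p3.
From p3 via ε: add p10.
ε-closure = {p0, p2, p3, p5, p8, p9, p10, p12, p13}, which has 9 states.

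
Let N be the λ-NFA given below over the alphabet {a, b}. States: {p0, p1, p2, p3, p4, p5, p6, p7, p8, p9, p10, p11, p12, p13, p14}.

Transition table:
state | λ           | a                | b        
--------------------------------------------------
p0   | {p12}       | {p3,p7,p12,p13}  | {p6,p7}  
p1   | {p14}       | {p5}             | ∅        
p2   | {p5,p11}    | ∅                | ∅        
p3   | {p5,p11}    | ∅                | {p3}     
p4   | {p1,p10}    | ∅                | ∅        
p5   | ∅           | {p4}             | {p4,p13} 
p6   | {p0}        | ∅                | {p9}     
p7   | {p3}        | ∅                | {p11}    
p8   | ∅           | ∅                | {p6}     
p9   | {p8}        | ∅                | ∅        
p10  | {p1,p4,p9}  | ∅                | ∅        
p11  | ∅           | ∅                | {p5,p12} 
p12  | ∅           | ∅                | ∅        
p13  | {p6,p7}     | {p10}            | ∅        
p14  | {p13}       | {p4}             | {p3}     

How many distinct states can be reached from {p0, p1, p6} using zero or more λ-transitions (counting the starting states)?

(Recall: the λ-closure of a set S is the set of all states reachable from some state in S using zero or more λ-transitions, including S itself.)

10

Start with {p0, p1, p6}.
From p0 via λ: add p12.
From p1 via λ: add p14.
From p14 via λ: add p13.
From p13 via λ: add p7.
From p7 via λ: add p3.
From p3 via λ: add p5, p11.
λ-closure = {p0, p1, p3, p5, p6, p7, p11, p12, p13, p14}, which has 10 states.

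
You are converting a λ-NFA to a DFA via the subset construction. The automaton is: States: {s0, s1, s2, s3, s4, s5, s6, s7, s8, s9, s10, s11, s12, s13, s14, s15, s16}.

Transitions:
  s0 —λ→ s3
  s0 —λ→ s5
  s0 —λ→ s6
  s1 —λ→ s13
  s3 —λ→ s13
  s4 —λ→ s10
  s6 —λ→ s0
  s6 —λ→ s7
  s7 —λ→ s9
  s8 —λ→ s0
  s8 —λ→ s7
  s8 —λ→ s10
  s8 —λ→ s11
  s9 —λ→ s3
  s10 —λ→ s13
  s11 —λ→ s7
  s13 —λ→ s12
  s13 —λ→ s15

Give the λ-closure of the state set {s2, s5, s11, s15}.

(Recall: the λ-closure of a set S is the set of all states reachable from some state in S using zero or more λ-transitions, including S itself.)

Start with {s2, s5, s11, s15}.
From s11 via λ: add s7.
From s7 via λ: add s9.
From s9 via λ: add s3.
From s3 via λ: add s13.
From s13 via λ: add s12.
No new states can be added; the closed set is {s2, s3, s5, s7, s9, s11, s12, s13, s15}.

{s2, s3, s5, s7, s9, s11, s12, s13, s15}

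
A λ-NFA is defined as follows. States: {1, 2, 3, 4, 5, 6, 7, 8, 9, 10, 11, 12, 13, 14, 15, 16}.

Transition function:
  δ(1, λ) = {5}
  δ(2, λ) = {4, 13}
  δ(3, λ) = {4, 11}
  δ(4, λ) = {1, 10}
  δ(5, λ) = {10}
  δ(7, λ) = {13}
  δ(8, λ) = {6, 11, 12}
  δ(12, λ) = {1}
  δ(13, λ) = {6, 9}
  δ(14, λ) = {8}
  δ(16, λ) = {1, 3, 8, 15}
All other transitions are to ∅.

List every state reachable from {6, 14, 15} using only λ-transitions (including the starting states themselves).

Start with {6, 14, 15}.
From 14 via λ: add 8.
From 8 via λ: add 11, 12.
From 12 via λ: add 1.
From 1 via λ: add 5.
From 5 via λ: add 10.
No new states can be added; the closed set is {1, 5, 6, 8, 10, 11, 12, 14, 15}.

{1, 5, 6, 8, 10, 11, 12, 14, 15}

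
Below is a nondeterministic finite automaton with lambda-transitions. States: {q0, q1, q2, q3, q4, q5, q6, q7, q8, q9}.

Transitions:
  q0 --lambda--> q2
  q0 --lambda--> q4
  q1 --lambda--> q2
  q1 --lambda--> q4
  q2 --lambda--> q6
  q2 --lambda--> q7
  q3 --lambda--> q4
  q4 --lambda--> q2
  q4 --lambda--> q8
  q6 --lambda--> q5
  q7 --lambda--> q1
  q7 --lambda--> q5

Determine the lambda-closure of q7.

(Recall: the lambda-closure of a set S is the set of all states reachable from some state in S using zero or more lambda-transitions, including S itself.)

Start with {q7}.
From q7 via lambda: add q1, q5.
From q1 via lambda: add q2, q4.
From q2 via lambda: add q6.
From q4 via lambda: add q8.
No new states can be added; the closed set is {q1, q2, q4, q5, q6, q7, q8}.

{q1, q2, q4, q5, q6, q7, q8}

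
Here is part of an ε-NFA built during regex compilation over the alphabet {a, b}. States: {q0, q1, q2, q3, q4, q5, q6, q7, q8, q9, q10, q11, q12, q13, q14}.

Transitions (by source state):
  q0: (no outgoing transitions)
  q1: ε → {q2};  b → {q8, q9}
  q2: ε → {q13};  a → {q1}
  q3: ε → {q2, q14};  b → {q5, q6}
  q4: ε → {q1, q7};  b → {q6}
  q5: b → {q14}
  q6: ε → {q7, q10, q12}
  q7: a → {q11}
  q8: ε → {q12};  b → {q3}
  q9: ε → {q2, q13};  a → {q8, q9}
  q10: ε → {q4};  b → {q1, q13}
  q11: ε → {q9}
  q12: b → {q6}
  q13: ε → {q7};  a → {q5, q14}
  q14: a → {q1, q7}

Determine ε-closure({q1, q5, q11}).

{q1, q2, q5, q7, q9, q11, q13}

Start with {q1, q5, q11}.
From q1 via ε: add q2.
From q11 via ε: add q9.
From q2 via ε: add q13.
From q13 via ε: add q7.
No new states can be added; the closed set is {q1, q2, q5, q7, q9, q11, q13}.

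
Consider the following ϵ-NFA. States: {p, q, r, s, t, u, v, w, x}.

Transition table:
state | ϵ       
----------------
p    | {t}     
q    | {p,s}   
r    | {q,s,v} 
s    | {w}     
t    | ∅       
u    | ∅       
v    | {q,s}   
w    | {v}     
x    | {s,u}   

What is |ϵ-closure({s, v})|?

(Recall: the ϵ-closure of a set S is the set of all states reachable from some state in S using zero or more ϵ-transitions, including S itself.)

6

Start with {s, v}.
From s via ϵ: add w.
From v via ϵ: add q.
From q via ϵ: add p.
From p via ϵ: add t.
ϵ-closure = {p, q, s, t, v, w}, which has 6 states.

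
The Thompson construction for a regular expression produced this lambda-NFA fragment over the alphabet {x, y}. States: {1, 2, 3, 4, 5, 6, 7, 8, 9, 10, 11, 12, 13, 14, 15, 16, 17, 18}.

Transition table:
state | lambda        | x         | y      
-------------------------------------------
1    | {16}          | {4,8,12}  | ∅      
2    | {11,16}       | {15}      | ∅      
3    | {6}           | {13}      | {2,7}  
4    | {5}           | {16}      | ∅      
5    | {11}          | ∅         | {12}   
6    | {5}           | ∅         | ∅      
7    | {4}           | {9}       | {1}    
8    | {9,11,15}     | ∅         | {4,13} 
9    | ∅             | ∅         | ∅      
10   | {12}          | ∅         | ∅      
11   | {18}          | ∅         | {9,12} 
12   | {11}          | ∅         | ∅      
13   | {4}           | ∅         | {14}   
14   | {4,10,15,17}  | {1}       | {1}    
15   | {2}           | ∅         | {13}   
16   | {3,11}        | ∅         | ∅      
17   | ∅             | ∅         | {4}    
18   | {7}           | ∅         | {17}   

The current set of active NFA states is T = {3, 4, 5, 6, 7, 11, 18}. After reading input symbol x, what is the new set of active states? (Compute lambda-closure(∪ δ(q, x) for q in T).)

3 on x → {13}.
4 on x → {16}.
7 on x → {9}.
No x-transition from 5, 6, 11, 18.
Union after reading x: {9, 13, 16}.
Now take the lambda-closure:
From 13 via lambda: add 4.
From 16 via lambda: add 3, 11.
From 3 via lambda: add 6.
From 4 via lambda: add 5.
From 11 via lambda: add 18.
From 18 via lambda: add 7.
No new states can be added; the closed set is {3, 4, 5, 6, 7, 9, 11, 13, 16, 18}.

{3, 4, 5, 6, 7, 9, 11, 13, 16, 18}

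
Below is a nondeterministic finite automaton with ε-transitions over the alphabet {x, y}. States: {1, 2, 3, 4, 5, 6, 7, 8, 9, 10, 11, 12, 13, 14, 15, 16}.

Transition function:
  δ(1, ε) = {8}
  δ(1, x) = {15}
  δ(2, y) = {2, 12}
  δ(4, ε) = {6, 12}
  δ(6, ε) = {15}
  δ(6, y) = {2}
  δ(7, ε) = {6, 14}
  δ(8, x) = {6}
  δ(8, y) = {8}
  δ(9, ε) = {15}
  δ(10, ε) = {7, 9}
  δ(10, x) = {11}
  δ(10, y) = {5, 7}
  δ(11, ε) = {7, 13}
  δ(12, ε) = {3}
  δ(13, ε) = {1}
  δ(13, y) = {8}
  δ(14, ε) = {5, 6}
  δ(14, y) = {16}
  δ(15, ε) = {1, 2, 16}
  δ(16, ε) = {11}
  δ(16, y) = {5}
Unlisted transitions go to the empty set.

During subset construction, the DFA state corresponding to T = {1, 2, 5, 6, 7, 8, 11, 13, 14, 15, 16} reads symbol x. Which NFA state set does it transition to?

1 on x → {15}.
8 on x → {6}.
No x-transition from 2, 5, 6, 7, 11, 13, 14, 15, 16.
Union after reading x: {6, 15}.
Now take the ε-closure:
From 15 via ε: add 1, 2, 16.
From 1 via ε: add 8.
From 16 via ε: add 11.
From 11 via ε: add 7, 13.
From 7 via ε: add 14.
From 14 via ε: add 5.
No new states can be added; the closed set is {1, 2, 5, 6, 7, 8, 11, 13, 14, 15, 16}.

{1, 2, 5, 6, 7, 8, 11, 13, 14, 15, 16}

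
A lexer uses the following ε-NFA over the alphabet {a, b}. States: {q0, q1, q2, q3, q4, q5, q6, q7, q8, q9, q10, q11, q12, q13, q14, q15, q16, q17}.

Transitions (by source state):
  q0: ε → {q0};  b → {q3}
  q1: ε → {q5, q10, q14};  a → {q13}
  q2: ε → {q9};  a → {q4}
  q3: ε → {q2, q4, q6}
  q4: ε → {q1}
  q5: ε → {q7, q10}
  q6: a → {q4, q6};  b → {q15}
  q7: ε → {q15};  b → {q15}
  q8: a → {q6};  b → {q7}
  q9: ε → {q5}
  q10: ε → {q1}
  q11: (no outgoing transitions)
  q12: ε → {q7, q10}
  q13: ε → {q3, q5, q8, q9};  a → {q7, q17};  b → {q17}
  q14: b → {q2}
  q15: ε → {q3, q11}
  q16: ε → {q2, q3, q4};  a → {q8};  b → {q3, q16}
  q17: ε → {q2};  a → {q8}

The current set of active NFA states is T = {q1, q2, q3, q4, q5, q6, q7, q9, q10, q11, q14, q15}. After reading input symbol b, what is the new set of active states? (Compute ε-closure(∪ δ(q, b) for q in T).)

q6 on b → {q15}.
q7 on b → {q15}.
q14 on b → {q2}.
No b-transition from q1, q2, q3, q4, q5, q9, q10, q11, q15.
Union after reading b: {q2, q15}.
Now take the ε-closure:
From q2 via ε: add q9.
From q15 via ε: add q3, q11.
From q3 via ε: add q4, q6.
From q9 via ε: add q5.
From q4 via ε: add q1.
From q5 via ε: add q7, q10.
From q1 via ε: add q14.
No new states can be added; the closed set is {q1, q2, q3, q4, q5, q6, q7, q9, q10, q11, q14, q15}.

{q1, q2, q3, q4, q5, q6, q7, q9, q10, q11, q14, q15}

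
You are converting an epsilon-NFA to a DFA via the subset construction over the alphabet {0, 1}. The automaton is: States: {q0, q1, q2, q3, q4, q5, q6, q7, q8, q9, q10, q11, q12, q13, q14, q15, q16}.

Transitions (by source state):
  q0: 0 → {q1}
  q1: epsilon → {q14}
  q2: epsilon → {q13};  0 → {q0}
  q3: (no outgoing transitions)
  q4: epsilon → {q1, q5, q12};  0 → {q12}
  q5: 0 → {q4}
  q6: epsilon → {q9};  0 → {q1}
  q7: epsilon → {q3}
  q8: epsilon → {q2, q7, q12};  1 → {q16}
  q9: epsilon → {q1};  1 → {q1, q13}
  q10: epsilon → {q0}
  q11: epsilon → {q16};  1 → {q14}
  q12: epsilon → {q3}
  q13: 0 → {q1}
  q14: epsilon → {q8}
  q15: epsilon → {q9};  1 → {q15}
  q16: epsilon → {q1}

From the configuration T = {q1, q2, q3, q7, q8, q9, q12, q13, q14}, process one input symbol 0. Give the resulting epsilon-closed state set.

q2 on 0 → {q0}.
q13 on 0 → {q1}.
No 0-transition from q1, q3, q7, q8, q9, q12, q14.
Union after reading 0: {q0, q1}.
Now take the epsilon-closure:
From q1 via epsilon: add q14.
From q14 via epsilon: add q8.
From q8 via epsilon: add q2, q7, q12.
From q2 via epsilon: add q13.
From q7 via epsilon: add q3.
No new states can be added; the closed set is {q0, q1, q2, q3, q7, q8, q12, q13, q14}.

{q0, q1, q2, q3, q7, q8, q12, q13, q14}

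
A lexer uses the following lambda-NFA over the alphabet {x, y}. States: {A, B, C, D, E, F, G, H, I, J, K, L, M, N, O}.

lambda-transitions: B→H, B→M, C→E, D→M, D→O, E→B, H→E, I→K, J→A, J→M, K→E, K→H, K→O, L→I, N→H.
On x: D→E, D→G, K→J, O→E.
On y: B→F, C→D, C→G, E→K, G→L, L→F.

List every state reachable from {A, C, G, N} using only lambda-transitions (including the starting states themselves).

{A, B, C, E, G, H, M, N}

Start with {A, C, G, N}.
From C via lambda: add E.
From N via lambda: add H.
From E via lambda: add B.
From B via lambda: add M.
No new states can be added; the closed set is {A, B, C, E, G, H, M, N}.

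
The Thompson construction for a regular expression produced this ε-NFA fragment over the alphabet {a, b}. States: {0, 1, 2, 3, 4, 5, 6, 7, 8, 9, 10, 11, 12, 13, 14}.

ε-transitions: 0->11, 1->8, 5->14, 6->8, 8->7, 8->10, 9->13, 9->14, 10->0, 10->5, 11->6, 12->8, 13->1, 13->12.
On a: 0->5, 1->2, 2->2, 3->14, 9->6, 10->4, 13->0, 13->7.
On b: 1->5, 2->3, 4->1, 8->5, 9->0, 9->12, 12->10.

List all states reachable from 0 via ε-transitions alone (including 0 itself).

Start with {0}.
From 0 via ε: add 11.
From 11 via ε: add 6.
From 6 via ε: add 8.
From 8 via ε: add 7, 10.
From 10 via ε: add 5.
From 5 via ε: add 14.
No new states can be added; the closed set is {0, 5, 6, 7, 8, 10, 11, 14}.

{0, 5, 6, 7, 8, 10, 11, 14}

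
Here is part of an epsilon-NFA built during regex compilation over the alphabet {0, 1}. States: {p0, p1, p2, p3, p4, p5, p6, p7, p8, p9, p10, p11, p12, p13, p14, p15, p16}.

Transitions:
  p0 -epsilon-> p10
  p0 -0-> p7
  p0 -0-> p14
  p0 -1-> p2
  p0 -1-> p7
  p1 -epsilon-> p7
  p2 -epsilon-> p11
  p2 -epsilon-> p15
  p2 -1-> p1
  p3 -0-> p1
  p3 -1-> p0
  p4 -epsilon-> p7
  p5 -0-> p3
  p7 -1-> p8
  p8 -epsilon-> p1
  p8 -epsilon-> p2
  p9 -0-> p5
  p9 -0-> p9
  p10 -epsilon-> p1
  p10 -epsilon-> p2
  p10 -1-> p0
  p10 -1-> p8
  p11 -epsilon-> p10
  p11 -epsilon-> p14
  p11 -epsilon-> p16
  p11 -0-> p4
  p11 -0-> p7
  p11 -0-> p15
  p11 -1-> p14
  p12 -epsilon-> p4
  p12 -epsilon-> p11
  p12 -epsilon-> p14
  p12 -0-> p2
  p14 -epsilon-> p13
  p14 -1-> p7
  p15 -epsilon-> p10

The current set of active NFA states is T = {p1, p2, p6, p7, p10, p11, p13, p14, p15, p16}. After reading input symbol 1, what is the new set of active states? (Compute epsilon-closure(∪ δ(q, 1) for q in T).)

{p0, p1, p2, p7, p8, p10, p11, p13, p14, p15, p16}

p2 on 1 → {p1}.
p7 on 1 → {p8}.
p10 on 1 → {p0, p8}.
p11 on 1 → {p14}.
p14 on 1 → {p7}.
No 1-transition from p1, p6, p13, p15, p16.
Union after reading 1: {p0, p1, p7, p8, p14}.
Now take the epsilon-closure:
From p0 via epsilon: add p10.
From p8 via epsilon: add p2.
From p14 via epsilon: add p13.
From p2 via epsilon: add p11, p15.
From p11 via epsilon: add p16.
No new states can be added; the closed set is {p0, p1, p2, p7, p8, p10, p11, p13, p14, p15, p16}.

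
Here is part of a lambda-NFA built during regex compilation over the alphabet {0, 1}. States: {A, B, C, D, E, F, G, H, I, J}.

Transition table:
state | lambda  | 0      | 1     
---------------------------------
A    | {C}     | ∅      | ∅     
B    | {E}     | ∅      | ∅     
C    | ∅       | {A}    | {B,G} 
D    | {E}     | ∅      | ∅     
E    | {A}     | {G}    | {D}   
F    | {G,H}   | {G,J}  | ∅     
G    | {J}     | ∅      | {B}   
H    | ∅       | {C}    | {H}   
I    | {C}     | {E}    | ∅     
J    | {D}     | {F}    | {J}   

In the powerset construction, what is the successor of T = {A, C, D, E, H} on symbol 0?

C on 0 → {A}.
E on 0 → {G}.
H on 0 → {C}.
No 0-transition from A, D.
Union after reading 0: {A, C, G}.
Now take the lambda-closure:
From G via lambda: add J.
From J via lambda: add D.
From D via lambda: add E.
No new states can be added; the closed set is {A, C, D, E, G, J}.

{A, C, D, E, G, J}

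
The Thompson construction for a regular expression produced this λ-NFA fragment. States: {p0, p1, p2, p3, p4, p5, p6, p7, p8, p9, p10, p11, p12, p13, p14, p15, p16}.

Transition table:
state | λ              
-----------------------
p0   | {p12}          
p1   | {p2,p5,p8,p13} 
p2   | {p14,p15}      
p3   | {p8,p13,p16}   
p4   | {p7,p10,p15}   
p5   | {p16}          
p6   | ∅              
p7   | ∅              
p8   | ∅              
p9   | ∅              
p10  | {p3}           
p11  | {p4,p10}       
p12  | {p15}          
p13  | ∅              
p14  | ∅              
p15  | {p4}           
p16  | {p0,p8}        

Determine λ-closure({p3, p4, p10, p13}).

{p0, p3, p4, p7, p8, p10, p12, p13, p15, p16}

Start with {p3, p4, p10, p13}.
From p3 via λ: add p8, p16.
From p4 via λ: add p7, p15.
From p16 via λ: add p0.
From p0 via λ: add p12.
No new states can be added; the closed set is {p0, p3, p4, p7, p8, p10, p12, p13, p15, p16}.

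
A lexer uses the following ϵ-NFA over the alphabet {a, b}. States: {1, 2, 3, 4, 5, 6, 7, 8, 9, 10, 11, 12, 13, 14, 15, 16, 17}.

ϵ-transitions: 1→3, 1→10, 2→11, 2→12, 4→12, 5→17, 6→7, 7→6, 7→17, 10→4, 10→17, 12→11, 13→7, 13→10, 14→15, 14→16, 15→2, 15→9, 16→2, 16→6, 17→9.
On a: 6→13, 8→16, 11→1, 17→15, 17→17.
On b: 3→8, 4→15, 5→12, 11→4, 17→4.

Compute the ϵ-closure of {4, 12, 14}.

{2, 4, 6, 7, 9, 11, 12, 14, 15, 16, 17}

Start with {4, 12, 14}.
From 12 via ϵ: add 11.
From 14 via ϵ: add 15, 16.
From 15 via ϵ: add 2, 9.
From 16 via ϵ: add 6.
From 6 via ϵ: add 7.
From 7 via ϵ: add 17.
No new states can be added; the closed set is {2, 4, 6, 7, 9, 11, 12, 14, 15, 16, 17}.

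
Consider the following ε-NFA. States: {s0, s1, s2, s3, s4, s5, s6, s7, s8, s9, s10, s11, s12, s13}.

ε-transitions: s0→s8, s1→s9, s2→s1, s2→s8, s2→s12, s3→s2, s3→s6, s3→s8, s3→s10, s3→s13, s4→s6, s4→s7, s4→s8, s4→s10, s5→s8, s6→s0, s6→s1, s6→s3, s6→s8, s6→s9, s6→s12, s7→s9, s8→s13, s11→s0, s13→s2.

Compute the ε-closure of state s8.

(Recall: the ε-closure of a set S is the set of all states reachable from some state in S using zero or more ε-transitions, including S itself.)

Start with {s8}.
From s8 via ε: add s13.
From s13 via ε: add s2.
From s2 via ε: add s1, s12.
From s1 via ε: add s9.
No new states can be added; the closed set is {s1, s2, s8, s9, s12, s13}.

{s1, s2, s8, s9, s12, s13}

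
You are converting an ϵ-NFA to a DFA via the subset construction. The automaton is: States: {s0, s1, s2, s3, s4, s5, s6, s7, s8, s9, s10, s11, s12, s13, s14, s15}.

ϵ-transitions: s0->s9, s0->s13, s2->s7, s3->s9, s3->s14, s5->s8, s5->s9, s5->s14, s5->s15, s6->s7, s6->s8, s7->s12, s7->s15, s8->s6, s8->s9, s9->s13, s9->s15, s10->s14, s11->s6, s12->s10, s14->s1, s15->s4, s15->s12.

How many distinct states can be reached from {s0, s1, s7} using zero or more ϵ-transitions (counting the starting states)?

10

Start with {s0, s1, s7}.
From s0 via ϵ: add s9, s13.
From s7 via ϵ: add s12, s15.
From s12 via ϵ: add s10.
From s15 via ϵ: add s4.
From s10 via ϵ: add s14.
ϵ-closure = {s0, s1, s4, s7, s9, s10, s12, s13, s14, s15}, which has 10 states.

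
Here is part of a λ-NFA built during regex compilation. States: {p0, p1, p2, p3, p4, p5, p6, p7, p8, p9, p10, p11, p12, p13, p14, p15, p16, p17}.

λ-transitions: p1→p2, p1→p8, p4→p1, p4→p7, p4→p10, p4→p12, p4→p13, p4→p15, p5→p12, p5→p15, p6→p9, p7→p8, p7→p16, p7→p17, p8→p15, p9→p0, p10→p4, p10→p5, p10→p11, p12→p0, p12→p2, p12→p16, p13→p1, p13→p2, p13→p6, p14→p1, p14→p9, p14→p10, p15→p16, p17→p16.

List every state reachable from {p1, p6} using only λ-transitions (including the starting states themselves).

{p0, p1, p2, p6, p8, p9, p15, p16}

Start with {p1, p6}.
From p1 via λ: add p2, p8.
From p6 via λ: add p9.
From p8 via λ: add p15.
From p9 via λ: add p0.
From p15 via λ: add p16.
No new states can be added; the closed set is {p0, p1, p2, p6, p8, p9, p15, p16}.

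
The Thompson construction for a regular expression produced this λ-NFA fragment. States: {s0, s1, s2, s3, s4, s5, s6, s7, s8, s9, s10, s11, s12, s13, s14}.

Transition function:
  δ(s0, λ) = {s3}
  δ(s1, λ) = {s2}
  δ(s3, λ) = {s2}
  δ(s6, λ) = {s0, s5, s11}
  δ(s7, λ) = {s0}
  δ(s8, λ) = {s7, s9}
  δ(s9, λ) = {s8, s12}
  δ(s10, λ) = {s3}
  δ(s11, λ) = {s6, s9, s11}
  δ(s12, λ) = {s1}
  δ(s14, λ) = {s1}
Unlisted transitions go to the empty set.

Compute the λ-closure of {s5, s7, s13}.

{s0, s2, s3, s5, s7, s13}

Start with {s5, s7, s13}.
From s7 via λ: add s0.
From s0 via λ: add s3.
From s3 via λ: add s2.
No new states can be added; the closed set is {s0, s2, s3, s5, s7, s13}.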